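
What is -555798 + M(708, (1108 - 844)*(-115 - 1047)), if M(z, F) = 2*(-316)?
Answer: -556430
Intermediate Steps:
M(z, F) = -632
-555798 + M(708, (1108 - 844)*(-115 - 1047)) = -555798 - 632 = -556430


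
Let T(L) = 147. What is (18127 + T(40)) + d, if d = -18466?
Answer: -192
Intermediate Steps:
(18127 + T(40)) + d = (18127 + 147) - 18466 = 18274 - 18466 = -192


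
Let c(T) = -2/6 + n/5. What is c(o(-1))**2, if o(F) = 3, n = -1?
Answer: 64/225 ≈ 0.28444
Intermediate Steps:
c(T) = -8/15 (c(T) = -2/6 - 1/5 = -2*1/6 - 1*1/5 = -1/3 - 1/5 = -8/15)
c(o(-1))**2 = (-8/15)**2 = 64/225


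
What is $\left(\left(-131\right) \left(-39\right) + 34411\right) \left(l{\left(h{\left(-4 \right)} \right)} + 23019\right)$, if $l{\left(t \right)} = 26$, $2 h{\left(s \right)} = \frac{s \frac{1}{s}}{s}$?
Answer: $910738400$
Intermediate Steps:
$h{\left(s \right)} = \frac{1}{2 s}$ ($h{\left(s \right)} = \frac{\frac{s}{s} \frac{1}{s}}{2} = \frac{1 \frac{1}{s}}{2} = \frac{1}{2 s}$)
$\left(\left(-131\right) \left(-39\right) + 34411\right) \left(l{\left(h{\left(-4 \right)} \right)} + 23019\right) = \left(\left(-131\right) \left(-39\right) + 34411\right) \left(26 + 23019\right) = \left(5109 + 34411\right) 23045 = 39520 \cdot 23045 = 910738400$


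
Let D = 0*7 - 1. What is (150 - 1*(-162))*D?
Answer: -312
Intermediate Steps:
D = -1 (D = 0 - 1 = -1)
(150 - 1*(-162))*D = (150 - 1*(-162))*(-1) = (150 + 162)*(-1) = 312*(-1) = -312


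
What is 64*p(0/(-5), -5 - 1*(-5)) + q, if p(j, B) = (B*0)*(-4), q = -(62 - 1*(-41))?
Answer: -103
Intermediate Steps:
q = -103 (q = -(62 + 41) = -1*103 = -103)
p(j, B) = 0 (p(j, B) = 0*(-4) = 0)
64*p(0/(-5), -5 - 1*(-5)) + q = 64*0 - 103 = 0 - 103 = -103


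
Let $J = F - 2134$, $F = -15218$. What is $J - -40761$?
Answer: $23409$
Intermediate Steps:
$J = -17352$ ($J = -15218 - 2134 = -17352$)
$J - -40761 = -17352 - -40761 = -17352 + 40761 = 23409$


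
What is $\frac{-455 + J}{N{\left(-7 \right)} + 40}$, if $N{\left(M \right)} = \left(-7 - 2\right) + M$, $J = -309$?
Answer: $- \frac{191}{6} \approx -31.833$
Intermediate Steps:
$N{\left(M \right)} = -9 + M$
$\frac{-455 + J}{N{\left(-7 \right)} + 40} = \frac{-455 - 309}{\left(-9 - 7\right) + 40} = - \frac{764}{-16 + 40} = - \frac{764}{24} = \left(-764\right) \frac{1}{24} = - \frac{191}{6}$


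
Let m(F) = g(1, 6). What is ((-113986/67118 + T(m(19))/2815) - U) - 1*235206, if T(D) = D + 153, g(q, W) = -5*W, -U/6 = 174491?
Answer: 76683772880362/94468585 ≈ 8.1174e+5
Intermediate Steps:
U = -1046946 (U = -6*174491 = -1046946)
m(F) = -30 (m(F) = -5*6 = -30)
T(D) = 153 + D
((-113986/67118 + T(m(19))/2815) - U) - 1*235206 = ((-113986/67118 + (153 - 30)/2815) - 1*(-1046946)) - 1*235206 = ((-113986*1/67118 + 123*(1/2815)) + 1046946) - 235206 = ((-56993/33559 + 123/2815) + 1046946) - 235206 = (-156307538/94468585 + 1046946) - 235206 = 98903350883872/94468585 - 235206 = 76683772880362/94468585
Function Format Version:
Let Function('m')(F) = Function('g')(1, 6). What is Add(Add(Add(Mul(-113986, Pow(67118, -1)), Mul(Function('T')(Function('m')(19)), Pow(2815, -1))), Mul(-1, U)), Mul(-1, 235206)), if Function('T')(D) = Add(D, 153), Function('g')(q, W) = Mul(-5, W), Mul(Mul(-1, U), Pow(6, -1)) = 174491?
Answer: Rational(76683772880362, 94468585) ≈ 8.1174e+5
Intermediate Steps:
U = -1046946 (U = Mul(-6, 174491) = -1046946)
Function('m')(F) = -30 (Function('m')(F) = Mul(-5, 6) = -30)
Function('T')(D) = Add(153, D)
Add(Add(Add(Mul(-113986, Pow(67118, -1)), Mul(Function('T')(Function('m')(19)), Pow(2815, -1))), Mul(-1, U)), Mul(-1, 235206)) = Add(Add(Add(Mul(-113986, Pow(67118, -1)), Mul(Add(153, -30), Pow(2815, -1))), Mul(-1, -1046946)), Mul(-1, 235206)) = Add(Add(Add(Mul(-113986, Rational(1, 67118)), Mul(123, Rational(1, 2815))), 1046946), -235206) = Add(Add(Add(Rational(-56993, 33559), Rational(123, 2815)), 1046946), -235206) = Add(Add(Rational(-156307538, 94468585), 1046946), -235206) = Add(Rational(98903350883872, 94468585), -235206) = Rational(76683772880362, 94468585)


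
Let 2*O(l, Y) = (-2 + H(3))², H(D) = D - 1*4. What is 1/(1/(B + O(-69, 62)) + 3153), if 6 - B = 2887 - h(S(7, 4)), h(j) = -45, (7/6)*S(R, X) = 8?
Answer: 5843/18422977 ≈ 0.00031716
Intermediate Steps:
S(R, X) = 48/7 (S(R, X) = (6/7)*8 = 48/7)
H(D) = -4 + D (H(D) = D - 4 = -4 + D)
O(l, Y) = 9/2 (O(l, Y) = (-2 + (-4 + 3))²/2 = (-2 - 1)²/2 = (½)*(-3)² = (½)*9 = 9/2)
B = -2926 (B = 6 - (2887 - 1*(-45)) = 6 - (2887 + 45) = 6 - 1*2932 = 6 - 2932 = -2926)
1/(1/(B + O(-69, 62)) + 3153) = 1/(1/(-2926 + 9/2) + 3153) = 1/(1/(-5843/2) + 3153) = 1/(-2/5843 + 3153) = 1/(18422977/5843) = 5843/18422977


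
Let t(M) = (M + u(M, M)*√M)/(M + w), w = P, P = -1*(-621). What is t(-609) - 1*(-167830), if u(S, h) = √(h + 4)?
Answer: 671117/4 - 11*√3045/12 ≈ 1.6773e+5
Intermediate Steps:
u(S, h) = √(4 + h)
P = 621
w = 621
t(M) = (M + √M*√(4 + M))/(621 + M) (t(M) = (M + √(4 + M)*√M)/(M + 621) = (M + √M*√(4 + M))/(621 + M))
t(-609) - 1*(-167830) = (-609 + √(-609)*√(4 - 609))/(621 - 609) - 1*(-167830) = (-609 + (I*√609)*√(-605))/12 + 167830 = (-609 + (I*√609)*(11*I*√5))/12 + 167830 = (-609 - 11*√3045)/12 + 167830 = (-203/4 - 11*√3045/12) + 167830 = 671117/4 - 11*√3045/12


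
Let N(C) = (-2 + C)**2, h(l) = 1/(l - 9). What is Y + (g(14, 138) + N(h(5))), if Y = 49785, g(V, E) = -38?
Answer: 796033/16 ≈ 49752.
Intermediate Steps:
h(l) = 1/(-9 + l)
Y + (g(14, 138) + N(h(5))) = 49785 + (-38 + (-2 + 1/(-9 + 5))**2) = 49785 + (-38 + (-2 + 1/(-4))**2) = 49785 + (-38 + (-2 - 1/4)**2) = 49785 + (-38 + (-9/4)**2) = 49785 + (-38 + 81/16) = 49785 - 527/16 = 796033/16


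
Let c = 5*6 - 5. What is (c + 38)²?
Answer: 3969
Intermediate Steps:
c = 25 (c = 30 - 5 = 25)
(c + 38)² = (25 + 38)² = 63² = 3969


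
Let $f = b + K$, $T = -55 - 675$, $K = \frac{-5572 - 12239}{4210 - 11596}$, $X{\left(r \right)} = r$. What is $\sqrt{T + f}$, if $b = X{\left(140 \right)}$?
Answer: $\frac{i \sqrt{3561635066}}{2462} \approx 24.24 i$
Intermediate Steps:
$K = \frac{5937}{2462}$ ($K = - \frac{17811}{-7386} = \left(-17811\right) \left(- \frac{1}{7386}\right) = \frac{5937}{2462} \approx 2.4115$)
$b = 140$
$T = -730$ ($T = -55 - 675 = -730$)
$f = \frac{350617}{2462}$ ($f = 140 + \frac{5937}{2462} = \frac{350617}{2462} \approx 142.41$)
$\sqrt{T + f} = \sqrt{-730 + \frac{350617}{2462}} = \sqrt{- \frac{1446643}{2462}} = \frac{i \sqrt{3561635066}}{2462}$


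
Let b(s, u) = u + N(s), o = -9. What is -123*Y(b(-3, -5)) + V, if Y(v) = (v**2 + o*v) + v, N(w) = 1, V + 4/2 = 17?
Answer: -5889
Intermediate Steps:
V = 15 (V = -2 + 17 = 15)
b(s, u) = 1 + u (b(s, u) = u + 1 = 1 + u)
Y(v) = v**2 - 8*v (Y(v) = (v**2 - 9*v) + v = v**2 - 8*v)
-123*Y(b(-3, -5)) + V = -123*(1 - 5)*(-8 + (1 - 5)) + 15 = -(-492)*(-8 - 4) + 15 = -(-492)*(-12) + 15 = -123*48 + 15 = -5904 + 15 = -5889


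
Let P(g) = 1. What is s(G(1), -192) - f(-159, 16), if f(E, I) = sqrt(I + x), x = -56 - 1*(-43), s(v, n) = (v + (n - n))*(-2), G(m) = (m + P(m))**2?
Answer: -8 - sqrt(3) ≈ -9.7321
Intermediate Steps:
G(m) = (1 + m)**2 (G(m) = (m + 1)**2 = (1 + m)**2)
s(v, n) = -2*v (s(v, n) = (v + 0)*(-2) = v*(-2) = -2*v)
x = -13 (x = -56 + 43 = -13)
f(E, I) = sqrt(-13 + I) (f(E, I) = sqrt(I - 13) = sqrt(-13 + I))
s(G(1), -192) - f(-159, 16) = -2*(1 + 1)**2 - sqrt(-13 + 16) = -2*2**2 - sqrt(3) = -2*4 - sqrt(3) = -8 - sqrt(3)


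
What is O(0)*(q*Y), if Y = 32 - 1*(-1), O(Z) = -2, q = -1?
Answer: 66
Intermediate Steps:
Y = 33 (Y = 32 + 1 = 33)
O(0)*(q*Y) = -(-2)*33 = -2*(-33) = 66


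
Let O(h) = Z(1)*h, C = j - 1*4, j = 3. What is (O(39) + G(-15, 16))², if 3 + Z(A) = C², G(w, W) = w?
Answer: 8649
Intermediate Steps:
C = -1 (C = 3 - 1*4 = 3 - 4 = -1)
Z(A) = -2 (Z(A) = -3 + (-1)² = -3 + 1 = -2)
O(h) = -2*h
(O(39) + G(-15, 16))² = (-2*39 - 15)² = (-78 - 15)² = (-93)² = 8649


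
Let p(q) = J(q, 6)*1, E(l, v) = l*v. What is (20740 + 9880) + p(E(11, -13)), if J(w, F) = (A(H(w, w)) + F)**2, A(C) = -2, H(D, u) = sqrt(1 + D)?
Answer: 30636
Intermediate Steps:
J(w, F) = (-2 + F)**2
p(q) = 16 (p(q) = (-2 + 6)**2*1 = 4**2*1 = 16*1 = 16)
(20740 + 9880) + p(E(11, -13)) = (20740 + 9880) + 16 = 30620 + 16 = 30636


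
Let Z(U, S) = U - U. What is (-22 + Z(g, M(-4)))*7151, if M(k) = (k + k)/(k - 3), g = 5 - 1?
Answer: -157322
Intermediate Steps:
g = 4
M(k) = 2*k/(-3 + k) (M(k) = (2*k)/(-3 + k) = 2*k/(-3 + k))
Z(U, S) = 0
(-22 + Z(g, M(-4)))*7151 = (-22 + 0)*7151 = -22*7151 = -157322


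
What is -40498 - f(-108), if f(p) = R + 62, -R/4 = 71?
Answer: -40276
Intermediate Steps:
R = -284 (R = -4*71 = -284)
f(p) = -222 (f(p) = -284 + 62 = -222)
-40498 - f(-108) = -40498 - 1*(-222) = -40498 + 222 = -40276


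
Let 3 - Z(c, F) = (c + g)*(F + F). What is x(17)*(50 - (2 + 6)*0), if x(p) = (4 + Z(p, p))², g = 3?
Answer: 22646450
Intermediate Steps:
Z(c, F) = 3 - 2*F*(3 + c) (Z(c, F) = 3 - (c + 3)*(F + F) = 3 - (3 + c)*2*F = 3 - 2*F*(3 + c))
x(p) = (7 - 6*p - 2*p²)² (x(p) = (4 + (3 - 6*p - 2*p*p))² = (4 + (3 - 6*p - 2*p²))² = (7 - 6*p - 2*p²)²)
x(17)*(50 - (2 + 6)*0) = (-7 + 2*17² + 6*17)²*(50 - (2 + 6)*0) = (-7 + 2*289 + 102)²*(50 - 8*0) = (-7 + 578 + 102)²*(50 - 1*0) = 673²*(50 + 0) = 452929*50 = 22646450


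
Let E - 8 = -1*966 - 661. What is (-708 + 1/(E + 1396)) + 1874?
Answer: 260017/223 ≈ 1166.0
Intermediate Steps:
E = -1619 (E = 8 + (-1*966 - 661) = 8 + (-966 - 661) = 8 - 1627 = -1619)
(-708 + 1/(E + 1396)) + 1874 = (-708 + 1/(-1619 + 1396)) + 1874 = (-708 + 1/(-223)) + 1874 = (-708 - 1/223) + 1874 = -157885/223 + 1874 = 260017/223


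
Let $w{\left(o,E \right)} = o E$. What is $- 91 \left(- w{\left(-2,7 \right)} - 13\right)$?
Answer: $-91$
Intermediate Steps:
$w{\left(o,E \right)} = E o$
$- 91 \left(- w{\left(-2,7 \right)} - 13\right) = - 91 \left(- 7 \left(-2\right) - 13\right) = - 91 \left(\left(-1\right) \left(-14\right) - 13\right) = - 91 \left(14 - 13\right) = \left(-91\right) 1 = -91$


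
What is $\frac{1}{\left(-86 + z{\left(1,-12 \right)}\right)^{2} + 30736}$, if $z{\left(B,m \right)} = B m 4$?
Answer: $\frac{1}{48692} \approx 2.0537 \cdot 10^{-5}$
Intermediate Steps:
$z{\left(B,m \right)} = 4 B m$
$\frac{1}{\left(-86 + z{\left(1,-12 \right)}\right)^{2} + 30736} = \frac{1}{\left(-86 + 4 \cdot 1 \left(-12\right)\right)^{2} + 30736} = \frac{1}{\left(-86 - 48\right)^{2} + 30736} = \frac{1}{\left(-134\right)^{2} + 30736} = \frac{1}{17956 + 30736} = \frac{1}{48692}$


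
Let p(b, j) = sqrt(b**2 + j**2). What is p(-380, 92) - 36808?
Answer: -36808 + 4*sqrt(9554) ≈ -36417.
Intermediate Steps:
p(-380, 92) - 36808 = sqrt((-380)**2 + 92**2) - 36808 = sqrt(144400 + 8464) - 36808 = sqrt(152864) - 36808 = 4*sqrt(9554) - 36808 = -36808 + 4*sqrt(9554)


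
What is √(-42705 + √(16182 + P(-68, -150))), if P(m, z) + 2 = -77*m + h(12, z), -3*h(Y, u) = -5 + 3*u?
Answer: √(-384345 + 3*√194109)/3 ≈ 206.3*I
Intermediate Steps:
h(Y, u) = 5/3 - u (h(Y, u) = -(-5 + 3*u)/3 = 5/3 - u)
P(m, z) = -⅓ - z - 77*m (P(m, z) = -2 + (-77*m + (5/3 - z)) = -2 + (5/3 - z - 77*m) = -⅓ - z - 77*m)
√(-42705 + √(16182 + P(-68, -150))) = √(-42705 + √(16182 + (-⅓ - 1*(-150) - 77*(-68)))) = √(-42705 + √(16182 + (-⅓ + 150 + 5236))) = √(-42705 + √(16182 + 16157/3)) = √(-42705 + √(64703/3)) = √(-42705 + √194109/3)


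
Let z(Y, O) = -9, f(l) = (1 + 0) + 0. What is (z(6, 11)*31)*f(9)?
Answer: -279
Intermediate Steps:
f(l) = 1 (f(l) = 1 + 0 = 1)
(z(6, 11)*31)*f(9) = -9*31*1 = -279*1 = -279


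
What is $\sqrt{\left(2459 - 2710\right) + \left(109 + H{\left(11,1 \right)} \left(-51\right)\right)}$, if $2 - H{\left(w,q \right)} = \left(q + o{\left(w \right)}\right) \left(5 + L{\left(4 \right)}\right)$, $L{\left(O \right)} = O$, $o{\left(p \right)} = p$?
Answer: $4 \sqrt{329} \approx 72.553$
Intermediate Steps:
$H{\left(w,q \right)} = 2 - 9 q - 9 w$ ($H{\left(w,q \right)} = 2 - \left(q + w\right) \left(5 + 4\right) = 2 - \left(q + w\right) 9 = 2 - \left(9 q + 9 w\right) = 2 - 9 q - 9 w$)
$\sqrt{\left(2459 - 2710\right) + \left(109 + H{\left(11,1 \right)} \left(-51\right)\right)} = \sqrt{\left(2459 - 2710\right) + \left(109 + \left(2 - 9 - 99\right) \left(-51\right)\right)} = \sqrt{-251 + \left(109 - -5406\right)} = \sqrt{-251 + \left(109 + 5406\right)} = \sqrt{-251 + 5515} = \sqrt{5264} = 4 \sqrt{329}$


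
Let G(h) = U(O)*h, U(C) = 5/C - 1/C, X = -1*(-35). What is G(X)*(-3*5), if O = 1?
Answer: -2100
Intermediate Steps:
X = 35
U(C) = 4/C
G(h) = 4*h (G(h) = (4/1)*h = (4*1)*h = 4*h)
G(X)*(-3*5) = (4*35)*(-3*5) = 140*(-15) = -2100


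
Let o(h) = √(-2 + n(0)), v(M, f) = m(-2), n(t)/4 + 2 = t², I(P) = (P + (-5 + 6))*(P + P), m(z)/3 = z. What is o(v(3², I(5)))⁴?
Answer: 100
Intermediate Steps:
m(z) = 3*z
I(P) = 2*P*(1 + P) (I(P) = (P + 1)*(2*P) = (1 + P)*(2*P) = 2*P*(1 + P))
n(t) = -8 + 4*t²
v(M, f) = -6 (v(M, f) = 3*(-2) = -6)
o(h) = I*√10 (o(h) = √(-2 + (-8 + 4*0²)) = √(-2 + (-8 + 4*0)) = √(-2 + (-8 + 0)) = √(-2 - 8) = √(-10) = I*√10)
o(v(3², I(5)))⁴ = (I*√10)⁴ = 100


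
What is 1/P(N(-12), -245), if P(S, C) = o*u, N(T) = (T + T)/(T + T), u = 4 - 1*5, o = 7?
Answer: -⅐ ≈ -0.14286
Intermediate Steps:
u = -1 (u = 4 - 5 = -1)
N(T) = 1 (N(T) = (2*T)/((2*T)) = (2*T)*(1/(2*T)) = 1)
P(S, C) = -7 (P(S, C) = 7*(-1) = -7)
1/P(N(-12), -245) = 1/(-7) = -⅐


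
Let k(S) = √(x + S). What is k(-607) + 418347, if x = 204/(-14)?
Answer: 418347 + I*√30457/7 ≈ 4.1835e+5 + 24.931*I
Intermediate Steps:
x = -102/7 (x = 204*(-1/14) = -102/7 ≈ -14.571)
k(S) = √(-102/7 + S)
k(-607) + 418347 = √(-714 + 49*(-607))/7 + 418347 = √(-714 - 29743)/7 + 418347 = √(-30457)/7 + 418347 = (I*√30457)/7 + 418347 = I*√30457/7 + 418347 = 418347 + I*√30457/7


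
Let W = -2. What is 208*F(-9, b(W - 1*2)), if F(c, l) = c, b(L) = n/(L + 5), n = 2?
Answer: -1872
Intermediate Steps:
b(L) = 2/(5 + L) (b(L) = 2/(L + 5) = 2/(5 + L))
208*F(-9, b(W - 1*2)) = 208*(-9) = -1872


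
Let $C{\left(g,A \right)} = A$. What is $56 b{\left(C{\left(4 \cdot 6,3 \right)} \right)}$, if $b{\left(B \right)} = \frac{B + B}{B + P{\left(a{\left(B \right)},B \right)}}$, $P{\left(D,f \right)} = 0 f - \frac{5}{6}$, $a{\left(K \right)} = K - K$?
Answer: $\frac{2016}{13} \approx 155.08$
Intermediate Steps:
$a{\left(K \right)} = 0$
$P{\left(D,f \right)} = - \frac{5}{6}$ ($P{\left(D,f \right)} = 0 - \frac{5}{6} = - \frac{5}{6}$)
$b{\left(B \right)} = \frac{2 B}{- \frac{5}{6} + B}$ ($b{\left(B \right)} = \frac{B + B}{B - \frac{5}{6}} = \frac{2 B}{- \frac{5}{6} + B}$)
$56 b{\left(C{\left(4 \cdot 6,3 \right)} \right)} = 56 \cdot 12 \cdot 3 \frac{1}{-5 + 6 \cdot 3} = 56 \cdot 12 \cdot 3 \frac{1}{-5 + 18} = 56 \cdot 12 \cdot 3 \cdot \frac{1}{13} = 56 \cdot \frac{36}{13} = \frac{2016}{13}$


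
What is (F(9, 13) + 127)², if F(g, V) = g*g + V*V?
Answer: 142129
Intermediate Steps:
F(g, V) = V² + g² (F(g, V) = g² + V² = V² + g²)
(F(9, 13) + 127)² = ((13² + 9²) + 127)² = ((169 + 81) + 127)² = (250 + 127)² = 377² = 142129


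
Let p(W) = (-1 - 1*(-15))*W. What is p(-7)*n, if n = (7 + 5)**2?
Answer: -14112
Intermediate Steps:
p(W) = 14*W (p(W) = (-1 + 15)*W = 14*W)
n = 144 (n = 12**2 = 144)
p(-7)*n = (14*(-7))*144 = -98*144 = -14112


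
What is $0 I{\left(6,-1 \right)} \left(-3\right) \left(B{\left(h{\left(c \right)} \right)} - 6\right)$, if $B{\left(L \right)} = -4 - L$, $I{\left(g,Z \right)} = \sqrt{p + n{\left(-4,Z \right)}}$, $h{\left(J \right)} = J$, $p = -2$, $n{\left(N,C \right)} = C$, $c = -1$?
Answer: $0$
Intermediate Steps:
$I{\left(g,Z \right)} = \sqrt{-2 + Z}$
$0 I{\left(6,-1 \right)} \left(-3\right) \left(B{\left(h{\left(c \right)} \right)} - 6\right) = 0 \sqrt{-2 - 1} \left(-3\right) \left(\left(-4 - -1\right) - 6\right) = 0 \sqrt{-3} \left(-3\right) \left(\left(-4 + 1\right) - 6\right) = 0 i \sqrt{3} \left(-3\right) \left(-3 - 6\right) = 0 \left(-3\right) \left(-9\right) = 0 \left(-9\right) = 0$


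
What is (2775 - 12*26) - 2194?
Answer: 269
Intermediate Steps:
(2775 - 12*26) - 2194 = (2775 - 312) - 2194 = 2463 - 2194 = 269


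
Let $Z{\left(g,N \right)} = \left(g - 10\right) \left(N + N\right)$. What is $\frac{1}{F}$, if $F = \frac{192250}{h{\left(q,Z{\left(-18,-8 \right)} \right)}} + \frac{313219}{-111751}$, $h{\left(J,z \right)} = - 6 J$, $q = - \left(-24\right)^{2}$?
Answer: $\frac{193105728}{10200822443} \approx 0.01893$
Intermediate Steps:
$Z{\left(g,N \right)} = 2 N \left(-10 + g\right)$ ($Z{\left(g,N \right)} = \left(-10 + g\right) 2 N = 2 N \left(-10 + g\right)$)
$q = -576$ ($q = \left(-1\right) 576 = -576$)
$F = \frac{10200822443}{193105728}$ ($F = \frac{192250}{\left(-6\right) \left(-576\right)} + \frac{313219}{-111751} = \frac{192250}{3456} + 313219 \left(- \frac{1}{111751}\right) = 192250 \cdot \frac{1}{3456} - \frac{313219}{111751} = \frac{96125}{1728} - \frac{313219}{111751} = \frac{10200822443}{193105728} \approx 52.825$)
$\frac{1}{F} = \frac{1}{\frac{10200822443}{193105728}} = \frac{193105728}{10200822443}$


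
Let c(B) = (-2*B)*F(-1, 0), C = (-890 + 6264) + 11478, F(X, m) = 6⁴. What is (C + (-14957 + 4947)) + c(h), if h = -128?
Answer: 338618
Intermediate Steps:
F(X, m) = 1296
C = 16852 (C = 5374 + 11478 = 16852)
c(B) = -2592*B (c(B) = -2*B*1296 = -2592*B)
(C + (-14957 + 4947)) + c(h) = (16852 + (-14957 + 4947)) - 2592*(-128) = (16852 - 10010) + 331776 = 6842 + 331776 = 338618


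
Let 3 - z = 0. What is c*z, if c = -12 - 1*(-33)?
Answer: 63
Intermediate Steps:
c = 21 (c = -12 + 33 = 21)
z = 3 (z = 3 - 1*0 = 3 + 0 = 3)
c*z = 21*3 = 63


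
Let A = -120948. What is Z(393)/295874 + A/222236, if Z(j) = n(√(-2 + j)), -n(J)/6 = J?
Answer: -30237/55559 - 3*√391/147937 ≈ -0.54463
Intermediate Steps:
n(J) = -6*J
Z(j) = -6*√(-2 + j)
Z(393)/295874 + A/222236 = -6*√(-2 + 393)/295874 - 120948/222236 = -6*√391*(1/295874) - 120948*1/222236 = -3*√391/147937 - 30237/55559 = -30237/55559 - 3*√391/147937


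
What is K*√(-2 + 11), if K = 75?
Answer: 225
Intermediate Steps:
K*√(-2 + 11) = 75*√(-2 + 11) = 75*√9 = 75*3 = 225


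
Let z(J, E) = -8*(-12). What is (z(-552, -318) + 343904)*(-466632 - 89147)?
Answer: -191187976000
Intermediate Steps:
z(J, E) = 96
(z(-552, -318) + 343904)*(-466632 - 89147) = (96 + 343904)*(-466632 - 89147) = 344000*(-555779) = -191187976000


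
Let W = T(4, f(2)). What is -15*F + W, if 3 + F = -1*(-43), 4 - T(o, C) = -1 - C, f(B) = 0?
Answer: -595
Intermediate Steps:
T(o, C) = 5 + C (T(o, C) = 4 - (-1 - C) = 4 + (1 + C) = 5 + C)
W = 5 (W = 5 + 0 = 5)
F = 40 (F = -3 - 1*(-43) = -3 + 43 = 40)
-15*F + W = -15*40 + 5 = -600 + 5 = -595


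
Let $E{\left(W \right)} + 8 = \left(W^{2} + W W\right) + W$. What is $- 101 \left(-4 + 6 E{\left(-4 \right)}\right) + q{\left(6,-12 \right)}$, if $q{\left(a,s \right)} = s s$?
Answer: $-11572$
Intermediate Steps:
$q{\left(a,s \right)} = s^{2}$
$E{\left(W \right)} = -8 + W + 2 W^{2}$ ($E{\left(W \right)} = -8 + \left(\left(W^{2} + W W\right) + W\right) = -8 + \left(\left(W^{2} + W^{2}\right) + W\right) = -8 + \left(2 W^{2} + W\right) = -8 + \left(W + 2 W^{2}\right) = -8 + W + 2 W^{2}$)
$- 101 \left(-4 + 6 E{\left(-4 \right)}\right) + q{\left(6,-12 \right)} = - 101 \left(-4 + 6 \left(-8 - 4 + 2 \left(-4\right)^{2}\right)\right) + \left(-12\right)^{2} = - 101 \left(-4 + 6 \left(-8 - 4 + 2 \cdot 16\right)\right) + 144 = - 101 \left(-4 + 6 \left(-8 - 4 + 32\right)\right) + 144 = - 101 \left(-4 + 6 \cdot 20\right) + 144 = - 101 \left(-4 + 120\right) + 144 = \left(-101\right) 116 + 144 = -11716 + 144 = -11572$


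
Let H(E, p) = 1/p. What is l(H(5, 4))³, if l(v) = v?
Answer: 1/64 ≈ 0.015625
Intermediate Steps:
l(H(5, 4))³ = (1/4)³ = (¼)³ = 1/64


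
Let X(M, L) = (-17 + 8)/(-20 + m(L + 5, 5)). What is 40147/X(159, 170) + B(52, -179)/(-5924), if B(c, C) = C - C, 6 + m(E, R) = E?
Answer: -5981903/9 ≈ -6.6466e+5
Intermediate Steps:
m(E, R) = -6 + E
B(c, C) = 0
X(M, L) = -9/(-21 + L) (X(M, L) = (-17 + 8)/(-20 + (-6 + (L + 5))) = -9/(-20 + (-6 + (5 + L))) = -9/(-20 + (-1 + L)) = -9/(-21 + L))
40147/X(159, 170) + B(52, -179)/(-5924) = 40147/((-9/(-21 + 170))) + 0/(-5924) = 40147/((-9/149)) + 0*(-1/5924) = 40147/((-9*1/149)) + 0 = 40147/(-9/149) + 0 = 40147*(-149/9) + 0 = -5981903/9 + 0 = -5981903/9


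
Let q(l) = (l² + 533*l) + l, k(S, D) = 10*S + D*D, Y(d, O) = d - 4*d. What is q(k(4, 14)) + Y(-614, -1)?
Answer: 183562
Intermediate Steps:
Y(d, O) = -3*d
k(S, D) = D² + 10*S (k(S, D) = 10*S + D² = D² + 10*S)
q(l) = l² + 534*l
q(k(4, 14)) + Y(-614, -1) = (14² + 10*4)*(534 + (14² + 10*4)) - 3*(-614) = (196 + 40)*(534 + (196 + 40)) + 1842 = 236*(534 + 236) + 1842 = 236*770 + 1842 = 181720 + 1842 = 183562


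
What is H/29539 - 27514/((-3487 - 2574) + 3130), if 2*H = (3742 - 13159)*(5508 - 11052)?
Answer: 77323337290/86578809 ≈ 893.10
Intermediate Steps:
H = 26103924 (H = ((3742 - 13159)*(5508 - 11052))/2 = (-9417*(-5544))/2 = (1/2)*52207848 = 26103924)
H/29539 - 27514/((-3487 - 2574) + 3130) = 26103924/29539 - 27514/((-3487 - 2574) + 3130) = 26103924*(1/29539) - 27514/(-6061 + 3130) = 26103924/29539 - 27514/(-2931) = 26103924/29539 - 27514*(-1/2931) = 26103924/29539 + 27514/2931 = 77323337290/86578809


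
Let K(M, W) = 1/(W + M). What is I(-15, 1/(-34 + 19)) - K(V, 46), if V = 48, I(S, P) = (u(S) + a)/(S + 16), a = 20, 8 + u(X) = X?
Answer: -283/94 ≈ -3.0106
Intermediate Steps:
u(X) = -8 + X
I(S, P) = (12 + S)/(16 + S) (I(S, P) = ((-8 + S) + 20)/(S + 16) = (12 + S)/(16 + S))
K(M, W) = 1/(M + W)
I(-15, 1/(-34 + 19)) - K(V, 46) = (12 - 15)/(16 - 15) - 1/(48 + 46) = -3/1 - 1/94 = 1*(-3) - 1*1/94 = -3 - 1/94 = -283/94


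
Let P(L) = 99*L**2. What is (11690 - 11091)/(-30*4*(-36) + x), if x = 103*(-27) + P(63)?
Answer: 599/394470 ≈ 0.0015185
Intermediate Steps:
x = 390150 (x = 103*(-27) + 99*63**2 = -2781 + 99*3969 = -2781 + 392931 = 390150)
(11690 - 11091)/(-30*4*(-36) + x) = (11690 - 11091)/(-30*4*(-36) + 390150) = 599/(-120*(-36) + 390150) = 599/(4320 + 390150) = 599/394470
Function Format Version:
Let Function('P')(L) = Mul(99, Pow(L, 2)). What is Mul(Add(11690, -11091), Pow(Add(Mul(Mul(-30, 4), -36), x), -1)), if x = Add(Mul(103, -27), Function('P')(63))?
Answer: Rational(599, 394470) ≈ 0.0015185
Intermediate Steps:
x = 390150 (x = Add(Mul(103, -27), Mul(99, Pow(63, 2))) = Add(-2781, Mul(99, 3969)) = Add(-2781, 392931) = 390150)
Mul(Add(11690, -11091), Pow(Add(Mul(Mul(-30, 4), -36), x), -1)) = Mul(Add(11690, -11091), Pow(Add(Mul(Mul(-30, 4), -36), 390150), -1)) = Mul(599, Pow(Add(Mul(-120, -36), 390150), -1)) = Mul(599, Pow(Add(4320, 390150), -1)) = Mul(599, Pow(394470, -1)) = Mul(599, Rational(1, 394470)) = Rational(599, 394470)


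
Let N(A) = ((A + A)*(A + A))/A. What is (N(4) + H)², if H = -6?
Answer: 100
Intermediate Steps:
N(A) = 4*A (N(A) = ((2*A)*(2*A))/A = (4*A²)/A = 4*A)
(N(4) + H)² = (4*4 - 6)² = (16 - 6)² = 10² = 100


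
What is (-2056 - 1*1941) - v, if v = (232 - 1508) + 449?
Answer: -3170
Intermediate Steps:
v = -827 (v = -1276 + 449 = -827)
(-2056 - 1*1941) - v = (-2056 - 1*1941) - 1*(-827) = (-2056 - 1941) + 827 = -3997 + 827 = -3170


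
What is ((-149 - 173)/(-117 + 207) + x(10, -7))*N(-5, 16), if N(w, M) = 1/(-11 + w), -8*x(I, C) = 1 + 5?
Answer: 779/2880 ≈ 0.27049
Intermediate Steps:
x(I, C) = -¾ (x(I, C) = -(1 + 5)/8 = -⅛*6 = -¾)
((-149 - 173)/(-117 + 207) + x(10, -7))*N(-5, 16) = ((-149 - 173)/(-117 + 207) - ¾)/(-11 - 5) = (-322/90 - ¾)/(-16) = (-322*1/90 - ¾)*(-1/16) = (-161/45 - ¾)*(-1/16) = -779/180*(-1/16) = 779/2880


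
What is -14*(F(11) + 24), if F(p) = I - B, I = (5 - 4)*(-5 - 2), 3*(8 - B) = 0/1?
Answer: -126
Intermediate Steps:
B = 8 (B = 8 - 0/1 = 8 - 0 = 8 - ⅓*0 = 8 + 0 = 8)
I = -7 (I = 1*(-7) = -7)
F(p) = -15 (F(p) = -7 - 1*8 = -7 - 8 = -15)
-14*(F(11) + 24) = -14*(-15 + 24) = -14*9 = -126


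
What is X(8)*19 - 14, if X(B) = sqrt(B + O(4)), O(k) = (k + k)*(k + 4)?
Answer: -14 + 114*sqrt(2) ≈ 147.22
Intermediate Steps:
O(k) = 2*k*(4 + k) (O(k) = (2*k)*(4 + k) = 2*k*(4 + k))
X(B) = sqrt(64 + B) (X(B) = sqrt(B + 2*4*(4 + 4)) = sqrt(B + 2*4*8) = sqrt(B + 64) = sqrt(64 + B))
X(8)*19 - 14 = sqrt(64 + 8)*19 - 14 = sqrt(72)*19 - 14 = (6*sqrt(2))*19 - 14 = 114*sqrt(2) - 14 = -14 + 114*sqrt(2)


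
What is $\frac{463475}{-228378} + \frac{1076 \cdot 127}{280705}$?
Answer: $- \frac{98891439419}{64106846490} \approx -1.5426$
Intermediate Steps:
$\frac{463475}{-228378} + \frac{1076 \cdot 127}{280705} = 463475 \left(- \frac{1}{228378}\right) + 136652 \cdot \frac{1}{280705} = - \frac{463475}{228378} + \frac{136652}{280705} = - \frac{98891439419}{64106846490}$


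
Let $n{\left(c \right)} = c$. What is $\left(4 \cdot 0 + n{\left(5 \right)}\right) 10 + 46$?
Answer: $96$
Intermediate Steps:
$\left(4 \cdot 0 + n{\left(5 \right)}\right) 10 + 46 = \left(4 \cdot 0 + 5\right) 10 + 46 = \left(0 + 5\right) 10 + 46 = 5 \cdot 10 + 46 = 50 + 46 = 96$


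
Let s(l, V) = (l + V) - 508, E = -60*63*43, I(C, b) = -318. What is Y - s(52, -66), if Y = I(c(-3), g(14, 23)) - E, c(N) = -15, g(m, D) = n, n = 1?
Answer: 162744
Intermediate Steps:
g(m, D) = 1
E = -162540 (E = -3780*43 = -162540)
s(l, V) = -508 + V + l (s(l, V) = (V + l) - 508 = -508 + V + l)
Y = 162222 (Y = -318 - 1*(-162540) = -318 + 162540 = 162222)
Y - s(52, -66) = 162222 - (-508 - 66 + 52) = 162222 - 1*(-522) = 162222 + 522 = 162744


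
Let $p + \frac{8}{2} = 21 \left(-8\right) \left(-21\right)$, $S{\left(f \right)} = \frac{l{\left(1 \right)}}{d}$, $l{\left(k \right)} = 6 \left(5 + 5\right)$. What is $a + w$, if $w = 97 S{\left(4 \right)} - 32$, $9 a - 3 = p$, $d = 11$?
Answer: $\frac{88009}{99} \approx 888.98$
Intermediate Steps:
$l{\left(k \right)} = 60$ ($l{\left(k \right)} = 6 \cdot 10 = 60$)
$S{\left(f \right)} = \frac{60}{11}$
$p = 3524$ ($p = -4 + 21 \left(-8\right) \left(-21\right) = -4 - -3528 = -4 + 3528 = 3524$)
$a = \frac{3527}{9}$ ($a = \frac{1}{3} + \frac{1}{9} \cdot 3524 = \frac{1}{3} + \frac{3524}{9} = \frac{3527}{9} \approx 391.89$)
$w = \frac{5468}{11}$ ($w = 97 \cdot \frac{60}{11} - 32 = \frac{5820}{11} - 32 = \frac{5468}{11} \approx 497.09$)
$a + w = \frac{3527}{9} + \frac{5468}{11} = \frac{88009}{99}$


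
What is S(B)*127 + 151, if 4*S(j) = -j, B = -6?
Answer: 683/2 ≈ 341.50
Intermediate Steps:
S(j) = -j/4 (S(j) = (-j)/4 = -j/4)
S(B)*127 + 151 = -1/4*(-6)*127 + 151 = (3/2)*127 + 151 = 381/2 + 151 = 683/2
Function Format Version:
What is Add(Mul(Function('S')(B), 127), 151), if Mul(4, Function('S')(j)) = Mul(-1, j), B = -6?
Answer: Rational(683, 2) ≈ 341.50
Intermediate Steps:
Function('S')(j) = Mul(Rational(-1, 4), j) (Function('S')(j) = Mul(Rational(1, 4), Mul(-1, j)) = Mul(Rational(-1, 4), j))
Add(Mul(Function('S')(B), 127), 151) = Add(Mul(Mul(Rational(-1, 4), -6), 127), 151) = Add(Mul(Rational(3, 2), 127), 151) = Add(Rational(381, 2), 151) = Rational(683, 2)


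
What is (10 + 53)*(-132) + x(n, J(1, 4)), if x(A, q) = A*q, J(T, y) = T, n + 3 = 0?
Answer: -8319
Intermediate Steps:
n = -3 (n = -3 + 0 = -3)
(10 + 53)*(-132) + x(n, J(1, 4)) = (10 + 53)*(-132) - 3*1 = 63*(-132) - 3 = -8316 - 3 = -8319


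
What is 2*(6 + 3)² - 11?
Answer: 151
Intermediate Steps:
2*(6 + 3)² - 11 = 2*9² - 11 = 2*81 - 11 = 162 - 11 = 151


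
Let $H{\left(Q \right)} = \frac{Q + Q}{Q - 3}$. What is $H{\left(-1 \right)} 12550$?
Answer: $6275$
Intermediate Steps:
$H{\left(Q \right)} = \frac{2 Q}{-3 + Q}$
$H{\left(-1 \right)} 12550 = 2 \left(-1\right) \frac{1}{-3 - 1} \cdot 12550 = 2 \left(-1\right) \frac{1}{-4} \cdot 12550 = 2 \left(-1\right) \left(- \frac{1}{4}\right) 12550 = \frac{1}{2} \cdot 12550 = 6275$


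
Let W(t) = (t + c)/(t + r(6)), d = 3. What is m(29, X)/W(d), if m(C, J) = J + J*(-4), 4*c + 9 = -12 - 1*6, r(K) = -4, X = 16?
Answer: -64/5 ≈ -12.800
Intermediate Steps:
c = -27/4 (c = -9/4 + (-12 - 1*6)/4 = -9/4 + (-12 - 6)/4 = -9/4 + (¼)*(-18) = -9/4 - 9/2 = -27/4 ≈ -6.7500)
m(C, J) = -3*J (m(C, J) = J - 4*J = -3*J)
W(t) = (-27/4 + t)/(-4 + t) (W(t) = (t - 27/4)/(t - 4) = (-27/4 + t)/(-4 + t))
m(29, X)/W(d) = (-3*16)/(((-27/4 + 3)/(-4 + 3))) = -48/(-15/4/(-1)) = -48/((-1*(-15/4))) = -48/15/4 = -48*4/15 = -64/5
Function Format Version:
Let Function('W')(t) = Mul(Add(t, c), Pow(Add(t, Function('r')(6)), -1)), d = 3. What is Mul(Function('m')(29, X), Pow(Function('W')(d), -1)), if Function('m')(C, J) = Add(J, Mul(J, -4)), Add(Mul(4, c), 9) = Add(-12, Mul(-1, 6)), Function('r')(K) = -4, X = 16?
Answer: Rational(-64, 5) ≈ -12.800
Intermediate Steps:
c = Rational(-27, 4) (c = Add(Rational(-9, 4), Mul(Rational(1, 4), Add(-12, Mul(-1, 6)))) = Add(Rational(-9, 4), Mul(Rational(1, 4), Add(-12, -6))) = Add(Rational(-9, 4), Mul(Rational(1, 4), -18)) = Add(Rational(-9, 4), Rational(-9, 2)) = Rational(-27, 4) ≈ -6.7500)
Function('m')(C, J) = Mul(-3, J) (Function('m')(C, J) = Add(J, Mul(-4, J)) = Mul(-3, J))
Function('W')(t) = Mul(Pow(Add(-4, t), -1), Add(Rational(-27, 4), t)) (Function('W')(t) = Mul(Add(t, Rational(-27, 4)), Pow(Add(t, -4), -1)) = Mul(Add(Rational(-27, 4), t), Pow(Add(-4, t), -1)) = Mul(Pow(Add(-4, t), -1), Add(Rational(-27, 4), t)))
Mul(Function('m')(29, X), Pow(Function('W')(d), -1)) = Mul(Mul(-3, 16), Pow(Mul(Pow(Add(-4, 3), -1), Add(Rational(-27, 4), 3)), -1)) = Mul(-48, Pow(Mul(Pow(-1, -1), Rational(-15, 4)), -1)) = Mul(-48, Pow(Mul(-1, Rational(-15, 4)), -1)) = Mul(-48, Pow(Rational(15, 4), -1)) = Mul(-48, Rational(4, 15)) = Rational(-64, 5)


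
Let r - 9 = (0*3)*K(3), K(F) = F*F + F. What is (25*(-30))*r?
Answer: -6750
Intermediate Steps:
K(F) = F + F² (K(F) = F² + F = F + F²)
r = 9 (r = 9 + (0*3)*(3*(1 + 3)) = 9 + 0*(3*4) = 9 + 0*12 = 9 + 0 = 9)
(25*(-30))*r = (25*(-30))*9 = -750*9 = -6750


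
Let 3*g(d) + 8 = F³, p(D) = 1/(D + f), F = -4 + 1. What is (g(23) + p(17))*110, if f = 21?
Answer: -72985/57 ≈ -1280.4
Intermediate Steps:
F = -3
p(D) = 1/(21 + D) (p(D) = 1/(D + 21) = 1/(21 + D))
g(d) = -35/3 (g(d) = -8/3 + (⅓)*(-3)³ = -8/3 + (⅓)*(-27) = -8/3 - 9 = -35/3)
(g(23) + p(17))*110 = (-35/3 + 1/(21 + 17))*110 = (-35/3 + 1/38)*110 = -1327/114*110 = -72985/57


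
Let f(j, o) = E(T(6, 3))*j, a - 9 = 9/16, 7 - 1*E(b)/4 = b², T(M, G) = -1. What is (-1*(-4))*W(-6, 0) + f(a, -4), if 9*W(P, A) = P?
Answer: 1361/6 ≈ 226.83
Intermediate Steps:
W(P, A) = P/9
E(b) = 28 - 4*b²
a = 153/16 (a = 9 + 9/16 = 153/16 ≈ 9.5625)
f(j, o) = 24*j (f(j, o) = (28 - 4*(-1)²)*j = (28 - 4*1)*j = (28 - 4)*j = 24*j)
(-1*(-4))*W(-6, 0) + f(a, -4) = (-1*(-4))*((⅑)*(-6)) + 24*(153/16) = 4*(-⅔) + 459/2 = -8/3 + 459/2 = 1361/6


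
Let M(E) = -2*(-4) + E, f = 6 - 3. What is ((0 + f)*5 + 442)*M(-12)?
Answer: -1828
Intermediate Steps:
f = 3
M(E) = 8 + E
((0 + f)*5 + 442)*M(-12) = ((0 + 3)*5 + 442)*(8 - 12) = (3*5 + 442)*(-4) = (15 + 442)*(-4) = 457*(-4) = -1828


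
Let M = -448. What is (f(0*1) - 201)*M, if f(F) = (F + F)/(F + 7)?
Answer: 90048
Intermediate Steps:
f(F) = 2*F/(7 + F) (f(F) = (2*F)/(7 + F) = 2*F/(7 + F))
(f(0*1) - 201)*M = (2*(0*1)/(7 + 0*1) - 201)*(-448) = (2*0/(7 + 0) - 201)*(-448) = (2*0/7 - 201)*(-448) = (2*0*(1/7) - 201)*(-448) = (0 - 201)*(-448) = -201*(-448) = 90048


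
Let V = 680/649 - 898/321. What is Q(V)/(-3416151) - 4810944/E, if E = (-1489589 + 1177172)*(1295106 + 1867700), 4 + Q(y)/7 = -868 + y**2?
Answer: 538199607487324676195996/301444566336436911641016687 ≈ 0.0017854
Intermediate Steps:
V = -364522/208329 (V = 680*(1/649) - 898*1/321 = 680/649 - 898/321 = -364522/208329 ≈ -1.7497)
Q(y) = -6104 + 7*y**2 (Q(y) = -28 + 7*(-868 + y**2) = -28 + (-6076 + 7*y**2) = -6104 + 7*y**2)
E = -988114362102 (E = -312417*3162806 = -988114362102)
Q(V)/(-3416151) - 4810944/E = (-6104 + 7*(-364522/208329)**2)/(-3416151) - 4810944/(-988114362102) = (-6104 + 7*(132876288484/43400972241))*(-1/3416151) - 4810944*(-1/988114362102) = (-6104 + 930134019388/43400972241)*(-1/3416151) + 801824/164685727017 = -263989400539676/43400972241*(-1/3416151) + 801824/164685727017 = 263989400539676/148264274722064391 + 801824/164685727017 = 538199607487324676195996/301444566336436911641016687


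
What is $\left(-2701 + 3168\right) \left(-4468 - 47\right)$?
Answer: $-2108505$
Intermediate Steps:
$\left(-2701 + 3168\right) \left(-4468 - 47\right) = 467 \left(-4515\right) = -2108505$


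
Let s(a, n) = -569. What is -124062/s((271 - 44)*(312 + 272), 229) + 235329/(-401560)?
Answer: 49684434519/228487640 ≈ 217.45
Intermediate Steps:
-124062/s((271 - 44)*(312 + 272), 229) + 235329/(-401560) = -124062/(-569) + 235329/(-401560) = -124062*(-1/569) + 235329*(-1/401560) = 124062/569 - 235329/401560 = 49684434519/228487640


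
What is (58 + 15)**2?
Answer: 5329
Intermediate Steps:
(58 + 15)**2 = 73**2 = 5329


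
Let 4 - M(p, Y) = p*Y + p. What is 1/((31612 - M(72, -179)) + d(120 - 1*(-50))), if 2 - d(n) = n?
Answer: 1/18624 ≈ 5.3694e-5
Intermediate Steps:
M(p, Y) = 4 - p - Y*p (M(p, Y) = 4 - (p*Y + p) = 4 - (Y*p + p) = 4 - (p + Y*p) = 4 + (-p - Y*p) = 4 - p - Y*p)
d(n) = 2 - n
1/((31612 - M(72, -179)) + d(120 - 1*(-50))) = 1/((31612 - (4 - 1*72 - 1*(-179)*72)) + (2 - (120 - 1*(-50)))) = 1/((31612 - (4 - 72 + 12888)) + (2 - (120 + 50))) = 1/((31612 - 1*12820) + (2 - 1*170)) = 1/((31612 - 12820) + (2 - 170)) = 1/(18792 - 168) = 1/18624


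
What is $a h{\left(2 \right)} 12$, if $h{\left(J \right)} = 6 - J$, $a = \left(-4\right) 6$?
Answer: $-1152$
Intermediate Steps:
$a = -24$
$a h{\left(2 \right)} 12 = - 24 \left(6 - 2\right) 12 = \left(-24\right) 4 \cdot 12 = \left(-96\right) 12 = -1152$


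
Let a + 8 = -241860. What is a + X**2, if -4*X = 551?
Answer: -3566287/16 ≈ -2.2289e+5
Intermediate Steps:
X = -551/4 (X = -1/4*551 = -551/4 ≈ -137.75)
a = -241868 (a = -8 - 241860 = -241868)
a + X**2 = -241868 + (-551/4)**2 = -241868 + 303601/16 = -3566287/16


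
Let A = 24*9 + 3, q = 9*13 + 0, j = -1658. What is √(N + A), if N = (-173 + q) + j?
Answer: I*√1495 ≈ 38.665*I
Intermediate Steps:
q = 117 (q = 117 + 0 = 117)
A = 219 (A = 216 + 3 = 219)
N = -1714 (N = (-173 + 117) - 1658 = -56 - 1658 = -1714)
√(N + A) = √(-1714 + 219) = √(-1495) = I*√1495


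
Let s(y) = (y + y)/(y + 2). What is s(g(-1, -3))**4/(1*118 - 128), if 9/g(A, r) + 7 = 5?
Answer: -52488/3125 ≈ -16.796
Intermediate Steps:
g(A, r) = -9/2 (g(A, r) = 9/(-7 + 5) = 9/(-2) = 9*(-1/2) = -9/2)
s(y) = 2*y/(2 + y) (s(y) = (2*y)/(2 + y) = 2*y/(2 + y))
s(g(-1, -3))**4/(1*118 - 128) = (2*(-9/2)/(2 - 9/2))**4/(1*118 - 128) = (2*(-9/2)/(-5/2))**4/(118 - 128) = (2*(-9/2)*(-2/5))**4/(-10) = (18/5)**4*(-1/10) = (104976/625)*(-1/10) = -52488/3125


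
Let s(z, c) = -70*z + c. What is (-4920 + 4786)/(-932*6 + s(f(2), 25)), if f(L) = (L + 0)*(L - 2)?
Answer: 134/5567 ≈ 0.024070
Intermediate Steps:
f(L) = L*(-2 + L)
s(z, c) = c - 70*z
(-4920 + 4786)/(-932*6 + s(f(2), 25)) = (-4920 + 4786)/(-932*6 + (25 - 140*(-2 + 2))) = -134/(-5592 + (25 - 140*0)) = -134/(-5592 + (25 - 70*0)) = -134/(-5592 + (25 + 0)) = -134/(-5592 + 25) = -134/(-5567) = -134*(-1/5567) = 134/5567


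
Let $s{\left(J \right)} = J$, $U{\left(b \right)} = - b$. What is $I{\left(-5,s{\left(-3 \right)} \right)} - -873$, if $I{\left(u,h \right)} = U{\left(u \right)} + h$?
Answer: $875$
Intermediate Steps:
$I{\left(u,h \right)} = h - u$ ($I{\left(u,h \right)} = - u + h = h - u$)
$I{\left(-5,s{\left(-3 \right)} \right)} - -873 = \left(-3 - -5\right) - -873 = \left(-3 + 5\right) + 873 = 2 + 873 = 875$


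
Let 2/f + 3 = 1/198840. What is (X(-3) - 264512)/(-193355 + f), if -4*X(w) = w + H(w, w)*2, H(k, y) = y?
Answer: 631140366241/461361315700 ≈ 1.3680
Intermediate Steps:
f = -397680/596519 (f = 2/(-3 + 1/198840) = 2/(-596519/198840) = 2*(-198840/596519) = -397680/596519 ≈ -0.66667)
X(w) = -3*w/4 (X(w) = -(w + w*2)/4 = -(w + 2*w)/4 = -3*w/4)
(X(-3) - 264512)/(-193355 + f) = (-¾*(-3) - 264512)/(-193355 - 397680/596519) = (9/4 - 264512)/(-115340328925/596519) = -1058039/4*(-596519/115340328925) = 631140366241/461361315700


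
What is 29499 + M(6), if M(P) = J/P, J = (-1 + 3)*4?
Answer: 88501/3 ≈ 29500.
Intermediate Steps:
J = 8 (J = 2*4 = 8)
M(P) = 8/P
29499 + M(6) = 29499 + 8/6 = 29499 + 8*(⅙) = 29499 + 4/3 = 88501/3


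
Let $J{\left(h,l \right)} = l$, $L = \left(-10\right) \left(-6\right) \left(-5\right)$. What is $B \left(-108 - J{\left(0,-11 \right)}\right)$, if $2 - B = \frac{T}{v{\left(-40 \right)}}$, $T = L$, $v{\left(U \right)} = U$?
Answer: $\frac{1067}{2} \approx 533.5$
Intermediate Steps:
$L = -300$ ($L = 60 \left(-5\right) = -300$)
$T = -300$
$B = - \frac{11}{2}$ ($B = 2 - - \frac{300}{-40} = 2 - \left(-300\right) \left(- \frac{1}{40}\right) = 2 - \frac{15}{2} = - \frac{11}{2} \approx -5.5$)
$B \left(-108 - J{\left(0,-11 \right)}\right) = - \frac{11 \left(-108 - -11\right)}{2} = - \frac{11 \left(-108 + 11\right)}{2} = \left(- \frac{11}{2}\right) \left(-97\right) = \frac{1067}{2}$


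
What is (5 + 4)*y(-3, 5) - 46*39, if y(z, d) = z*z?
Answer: -1713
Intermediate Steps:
y(z, d) = z²
(5 + 4)*y(-3, 5) - 46*39 = (5 + 4)*(-3)² - 46*39 = 9*9 - 1794 = 81 - 1794 = -1713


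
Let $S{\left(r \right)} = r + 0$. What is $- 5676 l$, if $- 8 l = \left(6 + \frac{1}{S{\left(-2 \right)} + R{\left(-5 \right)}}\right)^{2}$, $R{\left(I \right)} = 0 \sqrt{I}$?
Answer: $\frac{171699}{8} \approx 21462.0$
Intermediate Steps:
$S{\left(r \right)} = r$
$R{\left(I \right)} = 0$
$l = - \frac{121}{32}$ ($l = - \frac{\left(6 + \frac{1}{-2 + 0}\right)^{2}}{8} = - \frac{\left(6 + \frac{1}{-2}\right)^{2}}{8} = - \frac{\left(6 - \frac{1}{2}\right)^{2}}{8} = - \frac{\left(\frac{11}{2}\right)^{2}}{8} = \left(- \frac{1}{8}\right) \frac{121}{4} = - \frac{121}{32} \approx -3.7813$)
$- 5676 l = \left(-5676\right) \left(- \frac{121}{32}\right) = \frac{171699}{8}$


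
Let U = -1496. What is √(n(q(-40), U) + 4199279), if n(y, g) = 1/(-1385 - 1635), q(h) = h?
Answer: √9574776047145/1510 ≈ 2049.2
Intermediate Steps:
n(y, g) = -1/3020 (n(y, g) = 1/(-3020) = -1/3020)
√(n(q(-40), U) + 4199279) = √(-1/3020 + 4199279) = √(12681822579/3020) = √9574776047145/1510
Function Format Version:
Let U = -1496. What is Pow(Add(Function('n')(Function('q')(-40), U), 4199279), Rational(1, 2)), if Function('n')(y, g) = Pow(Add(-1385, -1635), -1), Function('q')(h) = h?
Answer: Mul(Rational(1, 1510), Pow(9574776047145, Rational(1, 2))) ≈ 2049.2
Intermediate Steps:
Function('n')(y, g) = Rational(-1, 3020) (Function('n')(y, g) = Pow(-3020, -1) = Rational(-1, 3020))
Pow(Add(Function('n')(Function('q')(-40), U), 4199279), Rational(1, 2)) = Pow(Add(Rational(-1, 3020), 4199279), Rational(1, 2)) = Pow(Rational(12681822579, 3020), Rational(1, 2)) = Mul(Rational(1, 1510), Pow(9574776047145, Rational(1, 2)))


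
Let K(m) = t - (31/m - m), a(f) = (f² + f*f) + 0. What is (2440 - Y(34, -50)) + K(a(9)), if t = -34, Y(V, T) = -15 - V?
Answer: 423923/162 ≈ 2616.8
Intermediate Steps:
a(f) = 2*f² (a(f) = (f² + f²) + 0 = 2*f² + 0 = 2*f²)
K(m) = -34 + m - 31/m (K(m) = -34 - (31/m - m) = -34 - (-m + 31/m) = -34 + (m - 31/m) = -34 + m - 31/m)
(2440 - Y(34, -50)) + K(a(9)) = (2440 - (-15 - 1*34)) + (-34 + 2*9² - 31/(2*9²)) = (2440 - (-15 - 34)) + (-34 + 2*81 - 31/(2*81)) = (2440 - 1*(-49)) + (-34 + 162 - 31/162) = (2440 + 49) + (-34 + 162 - 31*1/162) = 2489 + (-34 + 162 - 31/162) = 2489 + 20705/162 = 423923/162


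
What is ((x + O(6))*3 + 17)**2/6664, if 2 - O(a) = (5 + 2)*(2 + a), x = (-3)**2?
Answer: 3481/1666 ≈ 2.0894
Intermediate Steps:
x = 9
O(a) = -12 - 7*a (O(a) = 2 - (5 + 2)*(2 + a) = 2 - 7*(2 + a) = 2 - (14 + 7*a) = 2 + (-14 - 7*a) = -12 - 7*a)
((x + O(6))*3 + 17)**2/6664 = ((9 + (-12 - 7*6))*3 + 17)**2/6664 = ((9 + (-12 - 42))*3 + 17)**2*(1/6664) = ((9 - 54)*3 + 17)**2*(1/6664) = (-45*3 + 17)**2*(1/6664) = (-135 + 17)**2*(1/6664) = (-118)**2*(1/6664) = 13924*(1/6664) = 3481/1666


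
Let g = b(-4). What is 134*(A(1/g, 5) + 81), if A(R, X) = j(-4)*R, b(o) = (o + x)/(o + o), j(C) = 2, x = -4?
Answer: 11122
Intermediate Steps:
b(o) = (-4 + o)/(2*o) (b(o) = (o - 4)/(o + o) = (-4 + o)/((2*o)) = (-4 + o)*(1/(2*o)) = (-4 + o)/(2*o))
g = 1 (g = (1/2)*(-4 - 4)/(-4) = (1/2)*(-1/4)*(-8) = 1)
A(R, X) = 2*R
134*(A(1/g, 5) + 81) = 134*(2/1 + 81) = 134*(2*1 + 81) = 134*(2 + 81) = 134*83 = 11122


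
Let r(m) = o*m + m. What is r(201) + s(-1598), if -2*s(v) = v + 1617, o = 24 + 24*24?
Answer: 241583/2 ≈ 1.2079e+5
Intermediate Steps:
o = 600 (o = 24 + 576 = 600)
s(v) = -1617/2 - v/2 (s(v) = -(v + 1617)/2 = -(1617 + v)/2 = -1617/2 - v/2)
r(m) = 601*m (r(m) = 600*m + m = 601*m)
r(201) + s(-1598) = 601*201 + (-1617/2 - 1/2*(-1598)) = 120801 + (-1617/2 + 799) = 120801 - 19/2 = 241583/2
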